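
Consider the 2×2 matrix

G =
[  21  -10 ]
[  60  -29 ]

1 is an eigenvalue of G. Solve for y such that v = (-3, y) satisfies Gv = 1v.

-6

We need (G - 1I)v = 0.
G - 1I = [[20, -10], [60, -30]].
Row 1: (20)·-3 + (-10)·y = 0
Row 2: (60)·-3 + (-30)·y = 0
Solving gives y = -6.
Check: G·(-3, -6) = (-3, -6) = 1·(-3, -6).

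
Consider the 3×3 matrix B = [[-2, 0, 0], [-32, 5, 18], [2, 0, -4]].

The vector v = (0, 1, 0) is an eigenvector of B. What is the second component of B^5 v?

3125

First find the eigenvalue: Bv = (0, 5, 0) = 5·(0, 1, 0), so λ = 5.
Then B^5 v = λ^5·v = 5^5·(0, 1, 0) = 3125·(0, 1, 0) = (0, 3125, 0).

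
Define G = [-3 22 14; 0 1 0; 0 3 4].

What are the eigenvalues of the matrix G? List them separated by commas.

-3, 1, 4

Compute the characteristic polynomial p(λ) = det(λI - G).
Expanding along the first row, p(λ) = λ^3 - 2λ^2 - 11λ + 12.
Try λ = -3: p(-3) = 0, so -3 is a root.
Factor out (λ + 3): p(λ) = (λ + 3)·(λ^2 - 5λ + 4).
The quadratic factors as (λ - 1)·(λ - 4).
Eigenvalues: -3, 1, 4.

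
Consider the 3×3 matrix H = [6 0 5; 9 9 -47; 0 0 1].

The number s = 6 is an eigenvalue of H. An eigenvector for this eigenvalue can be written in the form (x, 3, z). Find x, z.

-1, 0

We need (H - 6I)v = 0.
H - 6I = [[0, 0, 5], [9, 3, -47], [0, 0, -5]].
Row 1: (0)·x + (0)·3 + (5)·z = 0
Row 2: (9)·x + (3)·3 + (-47)·z = 0
Row 3: (0)·x + (0)·3 + (-5)·z = 0
Solving gives x = -1, z = 0.
Check: H·(-1, 3, 0) = (-6, 18, 0) = 6·(-1, 3, 0).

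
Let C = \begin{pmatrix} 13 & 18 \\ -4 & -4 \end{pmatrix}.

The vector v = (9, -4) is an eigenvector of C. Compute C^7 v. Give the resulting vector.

(703125, -312500)

First find the eigenvalue: Cv = (45, -20) = 5·(9, -4), so λ = 5.
Then C^7 v = λ^7·v = 5^7·(9, -4) = 78125·(9, -4) = (703125, -312500).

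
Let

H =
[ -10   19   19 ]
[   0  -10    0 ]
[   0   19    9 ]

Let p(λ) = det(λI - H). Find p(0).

-900

p(0) = det(0·I − H) = det(−H) = (−1)^3·det(H).
det(H) = 900, so p(0) = -900.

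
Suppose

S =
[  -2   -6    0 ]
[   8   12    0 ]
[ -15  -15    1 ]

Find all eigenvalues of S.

Set up det(lambda·I - S) = 0.
Expanding the 3×3 determinant: p(lambda) = lambda^3 - 11·lambda^2 + 34·lambda - 24.
Try lambda = 4: p(4) = 0, so 4 is a root.
Factor out (lambda - 4): p(lambda) = (lambda - 4)·(lambda^2 - 7·lambda + 6).
The quadratic factors as (lambda - 1)·(lambda - 6).
Eigenvalues: 1, 4, 6.

1, 4, 6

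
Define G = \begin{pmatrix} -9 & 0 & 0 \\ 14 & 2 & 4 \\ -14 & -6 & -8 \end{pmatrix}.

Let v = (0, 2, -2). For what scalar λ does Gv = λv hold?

Compute Gv: G·(0, 2, -2) = (0, -4, 4).
Since Gv = λv, compare component 2: -4 = λ·2, so λ = -2.

-2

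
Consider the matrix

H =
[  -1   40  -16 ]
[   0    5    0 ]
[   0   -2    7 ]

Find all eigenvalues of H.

Set up det(tI - H) = 0.
Expanding along the first row, p(t) = t^3 - 11t^2 + 23t + 35.
Rational-root test: t = -1 gives p(-1) = 0.
Factor out (t + 1): p(t) = (t + 1)·(t^2 - 12t + 35).
The quadratic factors as (t - 5)·(t - 7).
Eigenvalues: -1, 5, 7.

-1, 5, 7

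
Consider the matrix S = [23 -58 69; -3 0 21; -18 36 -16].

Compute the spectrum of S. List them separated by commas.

Compute the characteristic polynomial p(λ) = det(λI - S).
Expanding the 3×3 determinant: p(λ) = λ^3 - 7λ^2 - 56λ + 132.
Try λ = 2: p(2) = 0, so 2 is a root.
Factor out (λ - 2): p(λ) = (λ - 2)·(λ^2 - 5λ - 66).
The quadratic factors as (λ + 6)·(λ - 11).
Eigenvalues: -6, 2, 11.

-6, 2, 11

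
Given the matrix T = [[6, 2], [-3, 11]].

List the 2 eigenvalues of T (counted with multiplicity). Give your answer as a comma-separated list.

8, 9

det(T - sI) = (6 - s)(11 - s) - (2)·(-3) = s^2 - 17s + 72.
This factors as (s - 8)·(s - 9) = 0.
Eigenvalues: 8, 9.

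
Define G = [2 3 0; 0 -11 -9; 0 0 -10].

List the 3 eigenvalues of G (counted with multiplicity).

G is upper triangular, so its eigenvalues are the diagonal entries.
Diagonal: 2, -11, -10.

-11, -10, 2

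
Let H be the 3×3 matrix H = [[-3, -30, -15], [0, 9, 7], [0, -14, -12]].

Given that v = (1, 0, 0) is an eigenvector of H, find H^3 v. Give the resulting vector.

First find the eigenvalue: Hv = (-3, 0, 0) = -3·(1, 0, 0), so λ = -3.
Then H^3 v = λ^3·v = (-3)^3·(1, 0, 0) = -27·(1, 0, 0) = (-27, 0, 0).

(-27, 0, 0)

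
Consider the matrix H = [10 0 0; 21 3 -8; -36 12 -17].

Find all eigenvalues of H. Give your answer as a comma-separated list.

-9, -5, 10

Set up det(λI - H) = 0.
Cofactor expansion gives p(λ) = λ^3 + 4λ^2 - 95λ - 450.
Since p(-5) = 0, λ = -5 is a root.
Dividing by (λ + 5) leaves λ^2 - λ - 90.
The quadratic factors as (λ + 9)·(λ - 10).
Eigenvalues: -9, -5, 10.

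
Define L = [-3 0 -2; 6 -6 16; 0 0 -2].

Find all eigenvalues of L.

-6, -3, -2

Compute the characteristic polynomial p(μ) = det(μI - L).
Expanding along the first row, p(μ) = μ^3 + 11μ^2 + 36μ + 36.
Try μ = -2: p(-2) = 0, so -2 is a root.
Dividing by (μ + 2) leaves μ^2 + 9μ + 18.
The quadratic factors as (μ + 6)·(μ + 3).
Eigenvalues: -6, -3, -2.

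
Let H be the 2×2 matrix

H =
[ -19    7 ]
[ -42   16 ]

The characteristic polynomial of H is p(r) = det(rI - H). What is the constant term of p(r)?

-10

p(r) = r^2 + 3r - 10.
The constant term is -10.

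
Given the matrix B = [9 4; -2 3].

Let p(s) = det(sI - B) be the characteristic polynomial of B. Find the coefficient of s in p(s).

-12

The coefficient of s of det(sI - B) is −trace(B).
trace(B) = (9) + (3) = 12, so the coefficient is -12.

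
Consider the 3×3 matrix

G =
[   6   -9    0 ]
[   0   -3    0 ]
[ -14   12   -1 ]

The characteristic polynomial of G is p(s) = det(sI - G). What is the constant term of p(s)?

-18

p(s) = s^3 - 2s^2 - 21s - 18.
The constant term is -18.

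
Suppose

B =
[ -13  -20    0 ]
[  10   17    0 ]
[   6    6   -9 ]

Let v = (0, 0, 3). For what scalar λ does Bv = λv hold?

-9

Compute Bv: B·(0, 0, 3) = (0, 0, -27).
Since Bv = λv, compare component 3: -27 = λ·3, so λ = -9.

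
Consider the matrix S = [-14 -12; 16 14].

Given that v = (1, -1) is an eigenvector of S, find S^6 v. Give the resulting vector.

First find the eigenvalue: Sv = (-2, 2) = -2·(1, -1), so λ = -2.
Then S^6 v = λ^6·v = (-2)^6·(1, -1) = 64·(1, -1) = (64, -64).

(64, -64)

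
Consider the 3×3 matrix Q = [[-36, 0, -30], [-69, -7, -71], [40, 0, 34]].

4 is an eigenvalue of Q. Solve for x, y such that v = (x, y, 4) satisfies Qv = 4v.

We need (Q - 4I)v = 0.
Q - 4I = [[-40, 0, -30], [-69, -11, -71], [40, 0, 30]].
Row 1: (-40)·x + (0)·y + (-30)·4 = 0
Row 2: (-69)·x + (-11)·y + (-71)·4 = 0
Row 3: (40)·x + (0)·y + (30)·4 = 0
Solving gives x = -3, y = -7.
Check: Q·(-3, -7, 4) = (-12, -28, 16) = 4·(-3, -7, 4).

-3, -7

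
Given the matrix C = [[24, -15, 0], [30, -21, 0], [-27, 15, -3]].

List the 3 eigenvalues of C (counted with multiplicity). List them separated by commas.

-6, -3, 9

The characteristic polynomial is p(lambda) = det(lambda·I - C).
Expanding the 3×3 determinant: p(lambda) = lambda^3 - 63·lambda - 162.
Rational-root test: lambda = -6 gives p(-6) = 0.
Factor out (lambda + 6): p(lambda) = (lambda + 6)·(lambda^2 - 6·lambda - 27).
The quadratic factors as (lambda + 3)·(lambda - 9).
Eigenvalues: -6, -3, 9.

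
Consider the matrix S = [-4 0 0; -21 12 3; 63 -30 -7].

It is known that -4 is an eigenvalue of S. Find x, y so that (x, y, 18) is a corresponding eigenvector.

-2, -6

We need (S + 4I)v = 0.
S + 4I = [[0, 0, 0], [-21, 16, 3], [63, -30, -3]].
Row 1: (0)·x + (0)·y + (0)·18 = 0
Row 2: (-21)·x + (16)·y + (3)·18 = 0
Row 3: (63)·x + (-30)·y + (-3)·18 = 0
Solving gives x = -2, y = -6.
Check: S·(-2, -6, 18) = (8, 24, -72) = -4·(-2, -6, 18).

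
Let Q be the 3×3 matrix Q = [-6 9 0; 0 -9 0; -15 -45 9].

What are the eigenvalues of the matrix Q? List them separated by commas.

-9, -6, 9

Set up det(rI - Q) = 0.
Expanding along the first row, p(r) = r^3 + 6r^2 - 81r - 486.
Since p(-6) = 0, r = -6 is a root.
Factor out (r + 6): p(r) = (r + 6)·(r^2 - 81).
The quadratic factors as (r + 9)·(r - 9).
Eigenvalues: -9, -6, 9.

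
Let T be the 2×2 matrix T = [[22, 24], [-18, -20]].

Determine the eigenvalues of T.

det(T - lambda·I) = (22 - lambda)(-20 - lambda) - (24)·(-18) = lambda^2 - 2·lambda - 8.
This factors as (lambda + 2)·(lambda - 4) = 0.
Eigenvalues: -2, 4.

-2, 4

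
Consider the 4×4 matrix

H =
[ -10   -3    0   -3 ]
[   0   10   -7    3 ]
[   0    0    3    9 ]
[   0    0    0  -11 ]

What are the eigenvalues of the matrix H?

H is upper triangular, so its eigenvalues are the diagonal entries.
Diagonal: -10, 10, 3, -11.

-11, -10, 3, 10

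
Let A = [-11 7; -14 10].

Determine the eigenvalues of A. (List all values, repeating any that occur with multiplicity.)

det(A - lambda·I) = (-11 - lambda)(10 - lambda) - (7)·(-14) = lambda^2 + lambda - 12.
This factors as (lambda + 4)·(lambda - 3) = 0.
Eigenvalues: -4, 3.

-4, 3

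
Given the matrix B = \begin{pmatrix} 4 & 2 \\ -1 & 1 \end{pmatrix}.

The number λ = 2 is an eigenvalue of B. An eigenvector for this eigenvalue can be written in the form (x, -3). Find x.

We need (B - 2I)v = 0.
B - 2I = [[2, 2], [-1, -1]].
Row 1: (2)·x + (2)·-3 = 0
Row 2: (-1)·x + (-1)·-3 = 0
Solving gives x = 3.
Check: B·(3, -3) = (6, -6) = 2·(3, -3).

3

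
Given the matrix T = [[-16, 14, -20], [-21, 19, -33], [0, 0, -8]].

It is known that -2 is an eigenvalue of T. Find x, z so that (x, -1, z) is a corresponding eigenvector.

We need (T + 2I)v = 0.
T + 2I = [[-14, 14, -20], [-21, 21, -33], [0, 0, -6]].
Row 1: (-14)·x + (14)·-1 + (-20)·z = 0
Row 2: (-21)·x + (21)·-1 + (-33)·z = 0
Row 3: (0)·x + (0)·-1 + (-6)·z = 0
Solving gives x = -1, z = 0.
Check: T·(-1, -1, 0) = (2, 2, 0) = -2·(-1, -1, 0).

-1, 0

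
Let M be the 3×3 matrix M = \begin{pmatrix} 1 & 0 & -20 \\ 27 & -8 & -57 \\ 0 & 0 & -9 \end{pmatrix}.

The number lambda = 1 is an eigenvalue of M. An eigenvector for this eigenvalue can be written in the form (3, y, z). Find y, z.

9, 0

We need (M - 1I)v = 0.
M - 1I = [[0, 0, -20], [27, -9, -57], [0, 0, -10]].
Row 1: (0)·3 + (0)·y + (-20)·z = 0
Row 2: (27)·3 + (-9)·y + (-57)·z = 0
Row 3: (0)·3 + (0)·y + (-10)·z = 0
Solving gives y = 9, z = 0.
Check: M·(3, 9, 0) = (3, 9, 0) = 1·(3, 9, 0).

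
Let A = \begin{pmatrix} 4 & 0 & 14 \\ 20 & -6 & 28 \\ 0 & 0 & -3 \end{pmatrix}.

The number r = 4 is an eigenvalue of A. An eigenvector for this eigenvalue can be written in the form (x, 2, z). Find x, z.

We need (A - 4I)v = 0.
A - 4I = [[0, 0, 14], [20, -10, 28], [0, 0, -7]].
Row 1: (0)·x + (0)·2 + (14)·z = 0
Row 2: (20)·x + (-10)·2 + (28)·z = 0
Row 3: (0)·x + (0)·2 + (-7)·z = 0
Solving gives x = 1, z = 0.
Check: A·(1, 2, 0) = (4, 8, 0) = 4·(1, 2, 0).

1, 0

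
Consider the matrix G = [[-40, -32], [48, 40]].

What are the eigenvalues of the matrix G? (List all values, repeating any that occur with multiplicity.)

-8, 8

det(G - sI) = (-40 - s)(40 - s) - (-32)·(48) = s^2 - 64.
This factors as (s + 8)·(s - 8) = 0.
Eigenvalues: -8, 8.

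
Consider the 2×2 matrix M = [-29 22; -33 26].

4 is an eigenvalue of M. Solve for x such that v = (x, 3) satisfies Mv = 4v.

2

We need (M - 4I)v = 0.
M - 4I = [[-33, 22], [-33, 22]].
Row 1: (-33)·x + (22)·3 = 0
Row 2: (-33)·x + (22)·3 = 0
Solving gives x = 2.
Check: M·(2, 3) = (8, 12) = 4·(2, 3).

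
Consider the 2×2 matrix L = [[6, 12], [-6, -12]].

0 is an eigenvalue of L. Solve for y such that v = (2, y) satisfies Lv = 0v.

We need (L)v = 0.
L = [[6, 12], [-6, -12]].
Row 1: (6)·2 + (12)·y = 0
Row 2: (-6)·2 + (-12)·y = 0
Solving gives y = -1.
Check: L·(2, -1) = (0, 0) = 0·(2, -1).

-1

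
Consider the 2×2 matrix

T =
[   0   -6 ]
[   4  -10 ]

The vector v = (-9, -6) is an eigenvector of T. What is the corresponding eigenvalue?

Compute Tv: T·(-9, -6) = (36, 24).
Since Tv = λv, compare component 1: 36 = λ·-9, so λ = -4.

-4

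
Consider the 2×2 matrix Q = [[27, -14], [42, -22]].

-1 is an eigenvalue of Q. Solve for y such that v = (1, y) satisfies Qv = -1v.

2

We need (Q + 1I)v = 0.
Q + 1I = [[28, -14], [42, -21]].
Row 1: (28)·1 + (-14)·y = 0
Row 2: (42)·1 + (-21)·y = 0
Solving gives y = 2.
Check: Q·(1, 2) = (-1, -2) = -1·(1, 2).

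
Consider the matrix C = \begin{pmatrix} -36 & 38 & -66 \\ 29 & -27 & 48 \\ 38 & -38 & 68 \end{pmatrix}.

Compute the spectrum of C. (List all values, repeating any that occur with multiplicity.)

-8, 2, 11

Set up det(tI - C) = 0.
Cofactor expansion gives p(t) = t^3 - 5t^2 - 82t + 176.
Try t = 11: p(11) = 0, so 11 is a root.
Dividing by (t - 11) leaves t^2 + 6t - 16.
The quadratic factors as (t + 8)·(t - 2).
Eigenvalues: -8, 2, 11.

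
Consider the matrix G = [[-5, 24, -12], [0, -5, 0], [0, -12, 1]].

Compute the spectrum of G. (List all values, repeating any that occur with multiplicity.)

-5, -5, 1

Set up det(λI - G) = 0.
Expanding along the first row, p(λ) = λ^3 + 9λ^2 + 15λ - 25.
Rational-root test: λ = 1 gives p(1) = 0.
Factor out (λ - 1): p(λ) = (λ - 1)·(λ^2 + 10λ + 25).
The quadratic factor is (λ + 5)^2.
Eigenvalues: -5, -5, 1.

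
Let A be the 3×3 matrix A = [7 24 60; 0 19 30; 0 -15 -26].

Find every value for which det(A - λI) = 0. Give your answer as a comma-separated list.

The characteristic polynomial is p(μ) = det(μI - A).
Cofactor expansion gives p(μ) = μ^3 - 93μ + 308.
Try μ = 4: p(4) = 0, so 4 is a root.
Dividing by (μ - 4) leaves μ^2 + 4μ - 77.
The quadratic factors as (μ + 11)·(μ - 7).
Eigenvalues: -11, 4, 7.

-11, 4, 7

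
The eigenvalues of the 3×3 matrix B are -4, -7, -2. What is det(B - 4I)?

If B has eigenvalues -4, -7, -2, then B - 4I has eigenvalues -8, -11, -6.
det(B - 4I) = (-8) · (-11) · (-6) = -528.

-528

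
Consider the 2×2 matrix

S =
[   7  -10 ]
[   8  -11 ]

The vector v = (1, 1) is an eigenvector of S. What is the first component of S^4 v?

81

First find the eigenvalue: Sv = (-3, -3) = -3·(1, 1), so λ = -3.
Then S^4 v = λ^4·v = (-3)^4·(1, 1) = 81·(1, 1) = (81, 81).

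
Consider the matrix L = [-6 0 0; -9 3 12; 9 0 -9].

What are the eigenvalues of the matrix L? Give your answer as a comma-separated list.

-9, -6, 3

Set up det(rI - L) = 0.
Expanding along the first row, p(r) = r^3 + 12r^2 + 9r - 162.
Rational-root test: r = 3 gives p(3) = 0.
Dividing by (r - 3) leaves r^2 + 15r + 54.
The quadratic factors as (r + 9)·(r + 6).
Eigenvalues: -9, -6, 3.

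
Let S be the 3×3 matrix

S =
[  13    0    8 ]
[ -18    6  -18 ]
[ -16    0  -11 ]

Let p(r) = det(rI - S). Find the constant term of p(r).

p(r) = r^3 - 8r^2 - 3r + 90.
The constant term is 90.

90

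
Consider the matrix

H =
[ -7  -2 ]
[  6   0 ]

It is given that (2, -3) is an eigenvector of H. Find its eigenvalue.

Compute Hv: H·(2, -3) = (-8, 12).
Since Hv = λv, compare component 1: -8 = λ·2, so λ = -4.

-4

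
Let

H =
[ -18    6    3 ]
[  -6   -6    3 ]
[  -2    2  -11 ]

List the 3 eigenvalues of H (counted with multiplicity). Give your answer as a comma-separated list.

-12, -12, -11

Compute the characteristic polynomial p(s) = det(sI - H).
Cofactor expansion gives p(s) = s^3 + 35s^2 + 408s + 1584.
Rational-root test: s = -12 gives p(-12) = 0.
Factor out (s + 12): p(s) = (s + 12)·(s^2 + 23s + 132).
The quadratic factors as (s + 12)·(s + 11).
Eigenvalues: -12, -12, -11.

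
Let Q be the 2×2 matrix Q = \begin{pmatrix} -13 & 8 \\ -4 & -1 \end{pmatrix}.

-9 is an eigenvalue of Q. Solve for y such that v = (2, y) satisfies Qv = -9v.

1

We need (Q + 9I)v = 0.
Q + 9I = [[-4, 8], [-4, 8]].
Row 1: (-4)·2 + (8)·y = 0
Row 2: (-4)·2 + (8)·y = 0
Solving gives y = 1.
Check: Q·(2, 1) = (-18, -9) = -9·(2, 1).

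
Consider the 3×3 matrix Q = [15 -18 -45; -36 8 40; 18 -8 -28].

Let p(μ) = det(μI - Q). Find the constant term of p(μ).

-144

p(μ) = μ^3 + 5μ^2 - 42μ - 144.
The constant term is -144.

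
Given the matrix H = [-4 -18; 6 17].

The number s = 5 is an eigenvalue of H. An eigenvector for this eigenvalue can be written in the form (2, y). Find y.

We need (H - 5I)v = 0.
H - 5I = [[-9, -18], [6, 12]].
Row 1: (-9)·2 + (-18)·y = 0
Row 2: (6)·2 + (12)·y = 0
Solving gives y = -1.
Check: H·(2, -1) = (10, -5) = 5·(2, -1).

-1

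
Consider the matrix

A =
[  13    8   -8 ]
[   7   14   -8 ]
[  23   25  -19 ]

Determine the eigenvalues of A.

The characteristic polynomial is p(λ) = det(λI - A).
Expanding along the first row, p(λ) = λ^3 - 8λ^2 - 3λ + 90.
Rational-root test: λ = 5 gives p(5) = 0.
Factor out (λ - 5): p(λ) = (λ - 5)·(λ^2 - 3λ - 18).
The quadratic factors as (λ + 3)·(λ - 6).
Eigenvalues: -3, 5, 6.

-3, 5, 6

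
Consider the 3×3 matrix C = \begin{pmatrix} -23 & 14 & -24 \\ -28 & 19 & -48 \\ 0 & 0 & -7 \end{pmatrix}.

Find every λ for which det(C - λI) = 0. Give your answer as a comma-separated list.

-9, -7, 5

Compute the characteristic polynomial p(λ) = det(λI - C).
Expanding the 3×3 determinant: p(λ) = λ^3 + 11λ^2 - 17λ - 315.
Since p(5) = 0, λ = 5 is a root.
Factor out (λ - 5): p(λ) = (λ - 5)·(λ^2 + 16λ + 63).
The quadratic factors as (λ + 9)·(λ + 7).
Eigenvalues: -9, -7, 5.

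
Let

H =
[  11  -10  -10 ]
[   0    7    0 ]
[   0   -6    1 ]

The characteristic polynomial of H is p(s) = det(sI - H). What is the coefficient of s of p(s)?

95

p(s) = s^3 - 19s^2 + 95s - 77.
The coefficient of s is 95.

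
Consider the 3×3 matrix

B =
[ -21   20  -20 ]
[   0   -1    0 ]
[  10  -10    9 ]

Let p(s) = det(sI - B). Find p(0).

11

p(0) = det(0·I − B) = det(−B) = (−1)^3·det(B).
det(B) = -11, so p(0) = 11.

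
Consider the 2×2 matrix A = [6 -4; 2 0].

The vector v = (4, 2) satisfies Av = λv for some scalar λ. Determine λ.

Compute Av: A·(4, 2) = (16, 8).
Since Av = λv, compare component 1: 16 = λ·4, so λ = 4.

4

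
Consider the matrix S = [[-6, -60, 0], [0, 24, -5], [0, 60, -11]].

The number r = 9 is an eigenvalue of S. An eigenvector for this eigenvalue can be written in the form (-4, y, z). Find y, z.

We need (S - 9I)v = 0.
S - 9I = [[-15, -60, 0], [0, 15, -5], [0, 60, -20]].
Row 1: (-15)·-4 + (-60)·y + (0)·z = 0
Row 2: (0)·-4 + (15)·y + (-5)·z = 0
Row 3: (0)·-4 + (60)·y + (-20)·z = 0
Solving gives y = 1, z = 3.
Check: S·(-4, 1, 3) = (-36, 9, 27) = 9·(-4, 1, 3).

1, 3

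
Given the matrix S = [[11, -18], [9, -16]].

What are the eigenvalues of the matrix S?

det(S - λI) = (11 - λ)(-16 - λ) - (-18)·(9) = λ^2 + 5λ - 14.
This factors as (λ + 7)·(λ - 2) = 0.
Eigenvalues: -7, 2.

-7, 2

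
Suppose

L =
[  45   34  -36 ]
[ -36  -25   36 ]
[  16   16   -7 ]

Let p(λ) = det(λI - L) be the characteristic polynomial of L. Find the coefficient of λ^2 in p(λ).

-13

The coefficient of λ^2 of det(λI - L) is −trace(L).
trace(L) = (45) + (-25) + (-7) = 13, so the coefficient is -13.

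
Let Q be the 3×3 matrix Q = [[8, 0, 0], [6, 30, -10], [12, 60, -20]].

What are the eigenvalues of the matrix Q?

0, 8, 10

Compute the characteristic polynomial p(λ) = det(λI - Q).
Expanding the 3×3 determinant: p(λ) = λ^3 - 18λ^2 + 80λ.
Rational-root test: λ = 0 gives p(0) = 0.
Factor out λ: p(λ) = λ·(λ^2 - 18λ + 80).
The quadratic factors as (λ - 8)·(λ - 10).
Eigenvalues: 0, 8, 10.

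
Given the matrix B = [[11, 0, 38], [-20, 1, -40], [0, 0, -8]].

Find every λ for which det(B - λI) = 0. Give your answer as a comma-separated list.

-8, 1, 11

The characteristic polynomial is p(t) = det(tI - B).
Cofactor expansion gives p(t) = t^3 - 4t^2 - 85t + 88.
Since p(11) = 0, t = 11 is a root.
Factor out (t - 11): p(t) = (t - 11)·(t^2 + 7t - 8).
The quadratic factors as (t + 8)·(t - 1).
Eigenvalues: -8, 1, 11.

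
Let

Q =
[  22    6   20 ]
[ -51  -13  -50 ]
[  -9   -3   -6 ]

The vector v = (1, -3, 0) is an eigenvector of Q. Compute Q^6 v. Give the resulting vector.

First find the eigenvalue: Qv = (4, -12, 0) = 4·(1, -3, 0), so λ = 4.
Then Q^6 v = λ^6·v = 4^6·(1, -3, 0) = 4096·(1, -3, 0) = (4096, -12288, 0).

(4096, -12288, 0)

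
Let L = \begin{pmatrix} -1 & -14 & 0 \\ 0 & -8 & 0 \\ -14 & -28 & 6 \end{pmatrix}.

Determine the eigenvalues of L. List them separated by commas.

-8, -1, 6

Compute the characteristic polynomial p(s) = det(sI - L).
Expanding along the first row, p(s) = s^3 + 3s^2 - 46s - 48.
Since p(-1) = 0, s = -1 is a root.
Dividing by (s + 1) leaves s^2 + 2s - 48.
The quadratic factors as (s + 8)·(s - 6).
Eigenvalues: -8, -1, 6.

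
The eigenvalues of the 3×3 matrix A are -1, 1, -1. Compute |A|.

det(A) is the product of the eigenvalues: (-1) · (1) · (-1) = 1.

1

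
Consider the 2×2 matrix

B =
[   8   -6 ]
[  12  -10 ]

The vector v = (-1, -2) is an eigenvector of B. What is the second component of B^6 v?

-8192

First find the eigenvalue: Bv = (4, 8) = -4·(-1, -2), so λ = -4.
Then B^6 v = λ^6·v = (-4)^6·(-1, -2) = 4096·(-1, -2) = (-4096, -8192).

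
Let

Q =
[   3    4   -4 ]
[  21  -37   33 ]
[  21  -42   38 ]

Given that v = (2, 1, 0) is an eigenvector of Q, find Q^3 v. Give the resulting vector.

First find the eigenvalue: Qv = (10, 5, 0) = 5·(2, 1, 0), so λ = 5.
Then Q^3 v = λ^3·v = 5^3·(2, 1, 0) = 125·(2, 1, 0) = (250, 125, 0).

(250, 125, 0)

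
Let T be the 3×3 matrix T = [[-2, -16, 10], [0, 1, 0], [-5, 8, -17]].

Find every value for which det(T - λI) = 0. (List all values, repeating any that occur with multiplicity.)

-12, -7, 1

Compute the characteristic polynomial p(r) = det(rI - T).
Expanding the 3×3 determinant: p(r) = r^3 + 18r^2 + 65r - 84.
Rational-root test: r = -7 gives p(-7) = 0.
Dividing by (r + 7) leaves r^2 + 11r - 12.
The quadratic factors as (r + 12)·(r - 1).
Eigenvalues: -12, -7, 1.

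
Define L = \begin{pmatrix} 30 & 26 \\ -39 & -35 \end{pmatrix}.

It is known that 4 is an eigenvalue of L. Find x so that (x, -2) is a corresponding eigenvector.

We need (L - 4I)v = 0.
L - 4I = [[26, 26], [-39, -39]].
Row 1: (26)·x + (26)·-2 = 0
Row 2: (-39)·x + (-39)·-2 = 0
Solving gives x = 2.
Check: L·(2, -2) = (8, -8) = 4·(2, -2).

2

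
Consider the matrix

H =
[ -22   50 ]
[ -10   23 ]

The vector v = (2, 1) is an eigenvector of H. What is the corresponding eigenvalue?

Compute Hv: H·(2, 1) = (6, 3).
Since Hv = λv, compare component 1: 6 = λ·2, so λ = 3.

3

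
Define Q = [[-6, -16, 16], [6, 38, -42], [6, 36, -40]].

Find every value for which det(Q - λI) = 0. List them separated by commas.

-6, -4, 2

Compute the characteristic polynomial p(r) = det(rI - Q).
Expanding along the first row, p(r) = r^3 + 8r^2 + 4r - 48.
Try r = -4: p(-4) = 0, so -4 is a root.
Factor out (r + 4): p(r) = (r + 4)·(r^2 + 4r - 12).
The quadratic factors as (r + 6)·(r - 2).
Eigenvalues: -6, -4, 2.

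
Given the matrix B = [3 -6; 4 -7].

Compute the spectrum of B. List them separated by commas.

det(B - tI) = (3 - t)(-7 - t) - (-6)·(4) = t^2 + 4t + 3.
This factors as (t + 3)·(t + 1) = 0.
Eigenvalues: -3, -1.

-3, -1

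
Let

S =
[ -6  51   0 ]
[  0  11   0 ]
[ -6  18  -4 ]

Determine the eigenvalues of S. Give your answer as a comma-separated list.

-6, -4, 11

Set up det(lambda·I - S) = 0.
Expanding along the first row, p(lambda) = lambda^3 - lambda^2 - 86·lambda - 264.
Rational-root test: lambda = -4 gives p(-4) = 0.
Dividing by (lambda + 4) leaves lambda^2 - 5·lambda - 66.
The quadratic factors as (lambda + 6)·(lambda - 11).
Eigenvalues: -6, -4, 11.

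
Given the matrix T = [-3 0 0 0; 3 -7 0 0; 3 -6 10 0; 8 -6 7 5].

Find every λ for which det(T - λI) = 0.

-7, -3, 5, 10

T is lower triangular, so its eigenvalues are the diagonal entries.
Diagonal: -3, -7, 10, 5.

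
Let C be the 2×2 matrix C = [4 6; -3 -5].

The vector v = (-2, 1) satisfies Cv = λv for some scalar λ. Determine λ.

1

Compute Cv: C·(-2, 1) = (-2, 1).
Since Cv = λv, compare component 1: -2 = λ·-2, so λ = 1.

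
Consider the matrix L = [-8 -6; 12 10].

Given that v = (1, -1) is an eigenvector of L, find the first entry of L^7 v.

-128

First find the eigenvalue: Lv = (-2, 2) = -2·(1, -1), so λ = -2.
Then L^7 v = λ^7·v = (-2)^7·(1, -1) = -128·(1, -1) = (-128, 128).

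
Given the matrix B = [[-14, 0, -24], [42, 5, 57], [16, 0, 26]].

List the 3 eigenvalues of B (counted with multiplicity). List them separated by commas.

The characteristic polynomial is p(λ) = det(λI - B).
Cofactor expansion gives p(λ) = λ^3 - 17λ^2 + 80λ - 100.
Since p(2) = 0, λ = 2 is a root.
Factor out (λ - 2): p(λ) = (λ - 2)·(λ^2 - 15λ + 50).
The quadratic factors as (λ - 5)·(λ - 10).
Eigenvalues: 2, 5, 10.

2, 5, 10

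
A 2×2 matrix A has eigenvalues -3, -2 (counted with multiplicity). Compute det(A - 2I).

20

If A has eigenvalues -3, -2, then A - 2I has eigenvalues -5, -4.
det(A - 2I) = (-5) · (-4) = 20.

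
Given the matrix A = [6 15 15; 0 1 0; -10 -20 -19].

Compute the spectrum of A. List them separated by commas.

-9, -4, 1

Compute the characteristic polynomial p(lambda) = det(lambda·I - A).
Expanding the 3×3 determinant: p(lambda) = lambda^3 + 12·lambda^2 + 23·lambda - 36.
Rational-root test: lambda = 1 gives p(1) = 0.
Factor out (lambda - 1): p(lambda) = (lambda - 1)·(lambda^2 + 13·lambda + 36).
The quadratic factors as (lambda + 9)·(lambda + 4).
Eigenvalues: -9, -4, 1.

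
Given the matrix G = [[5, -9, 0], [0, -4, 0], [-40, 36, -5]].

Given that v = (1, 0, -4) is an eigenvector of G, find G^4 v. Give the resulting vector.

(625, 0, -2500)

First find the eigenvalue: Gv = (5, 0, -20) = 5·(1, 0, -4), so λ = 5.
Then G^4 v = λ^4·v = 5^4·(1, 0, -4) = 625·(1, 0, -4) = (625, 0, -2500).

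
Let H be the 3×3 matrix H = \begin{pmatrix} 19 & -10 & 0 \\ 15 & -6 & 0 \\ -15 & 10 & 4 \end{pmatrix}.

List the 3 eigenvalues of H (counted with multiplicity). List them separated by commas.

4, 4, 9

The characteristic polynomial is p(r) = det(rI - H).
Expanding along the first row, p(r) = r^3 - 17r^2 + 88r - 144.
Try r = 4: p(4) = 0, so 4 is a root.
Factor out (r - 4): p(r) = (r - 4)·(r^2 - 13r + 36).
The quadratic factors as (r - 4)·(r - 9).
Eigenvalues: 4, 4, 9.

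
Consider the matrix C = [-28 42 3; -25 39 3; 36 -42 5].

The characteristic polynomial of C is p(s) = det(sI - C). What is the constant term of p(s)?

264

p(s) = s^3 - 16s^2 + 31s + 264.
The constant term is 264.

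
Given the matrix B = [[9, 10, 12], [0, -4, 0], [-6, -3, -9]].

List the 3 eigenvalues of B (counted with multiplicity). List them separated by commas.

-4, -3, 3

Compute the characteristic polynomial p(r) = det(rI - B).
Expanding the 3×3 determinant: p(r) = r^3 + 4r^2 - 9r - 36.
Rational-root test: r = -3 gives p(-3) = 0.
Factor out (r + 3): p(r) = (r + 3)·(r^2 + r - 12).
The quadratic factors as (r + 4)·(r - 3).
Eigenvalues: -4, -3, 3.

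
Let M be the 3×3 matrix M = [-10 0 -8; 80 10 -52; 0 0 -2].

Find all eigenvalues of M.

-10, -2, 10

Set up det(sI - M) = 0.
Cofactor expansion gives p(s) = s^3 + 2s^2 - 100s - 200.
Rational-root test: s = -2 gives p(-2) = 0.
Factor out (s + 2): p(s) = (s + 2)·(s^2 - 100).
The quadratic factors as (s + 10)·(s - 10).
Eigenvalues: -10, -2, 10.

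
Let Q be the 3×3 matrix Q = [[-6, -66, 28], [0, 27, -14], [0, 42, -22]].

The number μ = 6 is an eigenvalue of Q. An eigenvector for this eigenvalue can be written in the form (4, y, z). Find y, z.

We need (Q - 6I)v = 0.
Q - 6I = [[-12, -66, 28], [0, 21, -14], [0, 42, -28]].
Row 1: (-12)·4 + (-66)·y + (28)·z = 0
Row 2: (0)·4 + (21)·y + (-14)·z = 0
Row 3: (0)·4 + (42)·y + (-28)·z = 0
Solving gives y = -2, z = -3.
Check: Q·(4, -2, -3) = (24, -12, -18) = 6·(4, -2, -3).

-2, -3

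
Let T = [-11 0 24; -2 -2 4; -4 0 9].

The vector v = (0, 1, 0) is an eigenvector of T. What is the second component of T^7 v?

First find the eigenvalue: Tv = (0, -2, 0) = -2·(0, 1, 0), so λ = -2.
Then T^7 v = λ^7·v = (-2)^7·(0, 1, 0) = -128·(0, 1, 0) = (0, -128, 0).

-128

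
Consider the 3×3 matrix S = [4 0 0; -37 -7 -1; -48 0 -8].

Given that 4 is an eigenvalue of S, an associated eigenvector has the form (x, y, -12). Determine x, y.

3, -9

We need (S - 4I)v = 0.
S - 4I = [[0, 0, 0], [-37, -11, -1], [-48, 0, -12]].
Row 1: (0)·x + (0)·y + (0)·-12 = 0
Row 2: (-37)·x + (-11)·y + (-1)·-12 = 0
Row 3: (-48)·x + (0)·y + (-12)·-12 = 0
Solving gives x = 3, y = -9.
Check: S·(3, -9, -12) = (12, -36, -48) = 4·(3, -9, -12).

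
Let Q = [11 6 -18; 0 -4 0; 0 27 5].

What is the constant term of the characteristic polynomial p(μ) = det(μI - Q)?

p(0) = det(0·I − Q) = det(−Q) = (−1)^3·det(Q).
det(Q) = -220, so p(0) = 220.

220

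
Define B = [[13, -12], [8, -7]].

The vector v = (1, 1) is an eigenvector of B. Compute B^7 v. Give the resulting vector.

(1, 1)

First find the eigenvalue: Bv = (1, 1) = 1·(1, 1), so λ = 1.
Then B^7 v = λ^7·v = 1^7·(1, 1) = 1·(1, 1) = (1, 1).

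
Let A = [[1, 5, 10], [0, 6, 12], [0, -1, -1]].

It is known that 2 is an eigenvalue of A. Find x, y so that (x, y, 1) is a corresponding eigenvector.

-5, -3

We need (A - 2I)v = 0.
A - 2I = [[-1, 5, 10], [0, 4, 12], [0, -1, -3]].
Row 1: (-1)·x + (5)·y + (10)·1 = 0
Row 2: (0)·x + (4)·y + (12)·1 = 0
Row 3: (0)·x + (-1)·y + (-3)·1 = 0
Solving gives x = -5, y = -3.
Check: A·(-5, -3, 1) = (-10, -6, 2) = 2·(-5, -3, 1).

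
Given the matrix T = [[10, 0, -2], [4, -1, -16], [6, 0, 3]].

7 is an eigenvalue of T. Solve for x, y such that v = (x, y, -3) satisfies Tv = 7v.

-2, 5

We need (T - 7I)v = 0.
T - 7I = [[3, 0, -2], [4, -8, -16], [6, 0, -4]].
Row 1: (3)·x + (0)·y + (-2)·-3 = 0
Row 2: (4)·x + (-8)·y + (-16)·-3 = 0
Row 3: (6)·x + (0)·y + (-4)·-3 = 0
Solving gives x = -2, y = 5.
Check: T·(-2, 5, -3) = (-14, 35, -21) = 7·(-2, 5, -3).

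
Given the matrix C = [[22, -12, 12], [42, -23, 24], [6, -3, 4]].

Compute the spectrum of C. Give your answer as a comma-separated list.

-2, 1, 4

Set up det(tI - C) = 0.
Expanding the 3×3 determinant: p(t) = t^3 - 3t^2 - 6t + 8.
Try t = 1: p(1) = 0, so 1 is a root.
Factor out (t - 1): p(t) = (t - 1)·(t^2 - 2t - 8).
The quadratic factors as (t + 2)·(t - 4).
Eigenvalues: -2, 1, 4.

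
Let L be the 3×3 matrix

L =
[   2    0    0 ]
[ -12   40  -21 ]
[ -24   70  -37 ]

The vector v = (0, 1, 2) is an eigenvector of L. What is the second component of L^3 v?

First find the eigenvalue: Lv = (0, -2, -4) = -2·(0, 1, 2), so λ = -2.
Then L^3 v = λ^3·v = (-2)^3·(0, 1, 2) = -8·(0, 1, 2) = (0, -8, -16).

-8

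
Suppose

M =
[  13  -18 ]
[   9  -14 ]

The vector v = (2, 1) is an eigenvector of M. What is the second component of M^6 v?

First find the eigenvalue: Mv = (8, 4) = 4·(2, 1), so λ = 4.
Then M^6 v = λ^6·v = 4^6·(2, 1) = 4096·(2, 1) = (8192, 4096).

4096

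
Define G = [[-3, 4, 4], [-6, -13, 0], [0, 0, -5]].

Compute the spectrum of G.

-9, -7, -5

Compute the characteristic polynomial p(λ) = det(λI - G).
Expanding along the first row, p(λ) = λ^3 + 21λ^2 + 143λ + 315.
Try λ = -9: p(-9) = 0, so -9 is a root.
Dividing by (λ + 9) leaves λ^2 + 12λ + 35.
The quadratic factors as (λ + 7)·(λ + 5).
Eigenvalues: -9, -7, -5.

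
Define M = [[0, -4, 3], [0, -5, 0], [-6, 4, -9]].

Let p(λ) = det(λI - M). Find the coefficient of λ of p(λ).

63

p(λ) = λ^3 + 14λ^2 + 63λ + 90.
The coefficient of λ is 63.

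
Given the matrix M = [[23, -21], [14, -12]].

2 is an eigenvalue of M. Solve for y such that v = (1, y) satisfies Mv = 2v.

1

We need (M - 2I)v = 0.
M - 2I = [[21, -21], [14, -14]].
Row 1: (21)·1 + (-21)·y = 0
Row 2: (14)·1 + (-14)·y = 0
Solving gives y = 1.
Check: M·(1, 1) = (2, 2) = 2·(1, 1).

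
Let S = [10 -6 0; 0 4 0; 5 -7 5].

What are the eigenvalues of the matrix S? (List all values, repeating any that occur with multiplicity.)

The characteristic polynomial is p(μ) = det(μI - S).
Expanding the 3×3 determinant: p(μ) = μ^3 - 19μ^2 + 110μ - 200.
Try μ = 10: p(10) = 0, so 10 is a root.
Dividing by (μ - 10) leaves μ^2 - 9μ + 20.
The quadratic factors as (μ - 4)·(μ - 5).
Eigenvalues: 4, 5, 10.

4, 5, 10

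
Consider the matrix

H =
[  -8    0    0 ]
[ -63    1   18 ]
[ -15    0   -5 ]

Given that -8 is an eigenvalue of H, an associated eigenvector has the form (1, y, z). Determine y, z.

-3, 5

We need (H + 8I)v = 0.
H + 8I = [[0, 0, 0], [-63, 9, 18], [-15, 0, 3]].
Row 1: (0)·1 + (0)·y + (0)·z = 0
Row 2: (-63)·1 + (9)·y + (18)·z = 0
Row 3: (-15)·1 + (0)·y + (3)·z = 0
Solving gives y = -3, z = 5.
Check: H·(1, -3, 5) = (-8, 24, -40) = -8·(1, -3, 5).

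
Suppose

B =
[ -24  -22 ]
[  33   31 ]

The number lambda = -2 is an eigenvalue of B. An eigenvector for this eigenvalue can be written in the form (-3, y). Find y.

We need (B + 2I)v = 0.
B + 2I = [[-22, -22], [33, 33]].
Row 1: (-22)·-3 + (-22)·y = 0
Row 2: (33)·-3 + (33)·y = 0
Solving gives y = 3.
Check: B·(-3, 3) = (6, -6) = -2·(-3, 3).

3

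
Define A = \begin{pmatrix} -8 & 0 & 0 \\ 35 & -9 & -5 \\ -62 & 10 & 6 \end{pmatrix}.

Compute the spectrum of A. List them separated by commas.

Compute the characteristic polynomial p(s) = det(sI - A).
Expanding along the first row, p(s) = s^3 + 11s^2 + 20s - 32.
Since p(-8) = 0, s = -8 is a root.
Dividing by (s + 8) leaves s^2 + 3s - 4.
The quadratic factors as (s + 4)·(s - 1).
Eigenvalues: -8, -4, 1.

-8, -4, 1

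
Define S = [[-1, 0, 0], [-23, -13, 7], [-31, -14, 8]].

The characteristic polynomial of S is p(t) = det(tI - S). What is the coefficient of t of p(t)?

p(t) = t^3 + 6t^2 - t - 6.
The coefficient of t is -1.

-1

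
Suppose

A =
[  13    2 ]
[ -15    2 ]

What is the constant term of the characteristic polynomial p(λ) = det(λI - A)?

56

p(0) = det(0·I − A) = det(−A) = (−1)^2·det(A).
det(A) = 56, so p(0) = 56.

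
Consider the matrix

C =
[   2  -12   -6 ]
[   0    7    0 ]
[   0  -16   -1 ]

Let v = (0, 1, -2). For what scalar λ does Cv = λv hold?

7

Compute Cv: C·(0, 1, -2) = (0, 7, -14).
Since Cv = λv, compare component 2: 7 = λ·1, so λ = 7.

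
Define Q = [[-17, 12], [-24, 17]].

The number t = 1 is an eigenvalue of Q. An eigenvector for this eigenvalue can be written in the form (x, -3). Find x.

We need (Q - 1I)v = 0.
Q - 1I = [[-18, 12], [-24, 16]].
Row 1: (-18)·x + (12)·-3 = 0
Row 2: (-24)·x + (16)·-3 = 0
Solving gives x = -2.
Check: Q·(-2, -3) = (-2, -3) = 1·(-2, -3).

-2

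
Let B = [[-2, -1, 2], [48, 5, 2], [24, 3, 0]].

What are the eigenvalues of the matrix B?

-2, -1, 6

Set up det(sI - B) = 0.
Expanding along the first row, p(s) = s^3 - 3s^2 - 16s - 12.
Rational-root test: s = -2 gives p(-2) = 0.
Dividing by (s + 2) leaves s^2 - 5s - 6.
The quadratic factors as (s + 1)·(s - 6).
Eigenvalues: -2, -1, 6.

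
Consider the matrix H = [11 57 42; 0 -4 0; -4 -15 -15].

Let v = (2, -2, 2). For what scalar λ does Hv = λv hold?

-4

Compute Hv: H·(2, -2, 2) = (-8, 8, -8).
Since Hv = λv, compare component 1: -8 = λ·2, so λ = -4.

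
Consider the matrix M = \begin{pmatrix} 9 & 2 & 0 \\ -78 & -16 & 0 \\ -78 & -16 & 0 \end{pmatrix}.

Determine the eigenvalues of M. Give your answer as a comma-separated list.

Set up det(lambda·I - M) = 0.
Cofactor expansion gives p(lambda) = lambda^3 + 7·lambda^2 + 12·lambda.
Rational-root test: lambda = -3 gives p(-3) = 0.
Factor out (lambda + 3): p(lambda) = (lambda + 3)·(lambda^2 + 4·lambda).
The quadratic factors as (lambda + 4)·lambda.
Eigenvalues: -4, -3, 0.

-4, -3, 0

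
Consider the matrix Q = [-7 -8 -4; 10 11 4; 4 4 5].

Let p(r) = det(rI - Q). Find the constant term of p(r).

-15

p(r) = r^3 - 9r^2 + 23r - 15.
The constant term is -15.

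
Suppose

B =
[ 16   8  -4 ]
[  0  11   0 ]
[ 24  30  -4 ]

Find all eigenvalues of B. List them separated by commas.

4, 8, 11

Compute the characteristic polynomial p(λ) = det(λI - B).
Cofactor expansion gives p(λ) = λ^3 - 23λ^2 + 164λ - 352.
Since p(11) = 0, λ = 11 is a root.
Factor out (λ - 11): p(λ) = (λ - 11)·(λ^2 - 12λ + 32).
The quadratic factors as (λ - 4)·(λ - 8).
Eigenvalues: 4, 8, 11.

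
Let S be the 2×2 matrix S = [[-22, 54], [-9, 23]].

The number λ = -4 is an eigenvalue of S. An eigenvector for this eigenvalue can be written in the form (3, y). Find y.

We need (S + 4I)v = 0.
S + 4I = [[-18, 54], [-9, 27]].
Row 1: (-18)·3 + (54)·y = 0
Row 2: (-9)·3 + (27)·y = 0
Solving gives y = 1.
Check: S·(3, 1) = (-12, -4) = -4·(3, 1).

1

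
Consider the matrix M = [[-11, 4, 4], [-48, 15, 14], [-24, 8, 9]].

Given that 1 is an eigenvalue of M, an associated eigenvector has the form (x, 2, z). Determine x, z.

0, -2

We need (M - 1I)v = 0.
M - 1I = [[-12, 4, 4], [-48, 14, 14], [-24, 8, 8]].
Row 1: (-12)·x + (4)·2 + (4)·z = 0
Row 2: (-48)·x + (14)·2 + (14)·z = 0
Row 3: (-24)·x + (8)·2 + (8)·z = 0
Solving gives x = 0, z = -2.
Check: M·(0, 2, -2) = (0, 2, -2) = 1·(0, 2, -2).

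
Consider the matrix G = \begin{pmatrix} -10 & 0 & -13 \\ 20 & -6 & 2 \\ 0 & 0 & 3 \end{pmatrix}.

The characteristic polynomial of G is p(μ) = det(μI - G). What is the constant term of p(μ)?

-180

p(μ) = μ^3 + 13μ^2 + 12μ - 180.
The constant term is -180.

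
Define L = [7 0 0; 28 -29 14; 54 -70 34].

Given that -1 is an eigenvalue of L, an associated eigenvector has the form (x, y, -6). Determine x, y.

We need (L + 1I)v = 0.
L + 1I = [[8, 0, 0], [28, -28, 14], [54, -70, 35]].
Row 1: (8)·x + (0)·y + (0)·-6 = 0
Row 2: (28)·x + (-28)·y + (14)·-6 = 0
Row 3: (54)·x + (-70)·y + (35)·-6 = 0
Solving gives x = 0, y = -3.
Check: L·(0, -3, -6) = (0, 3, 6) = -1·(0, -3, -6).

0, -3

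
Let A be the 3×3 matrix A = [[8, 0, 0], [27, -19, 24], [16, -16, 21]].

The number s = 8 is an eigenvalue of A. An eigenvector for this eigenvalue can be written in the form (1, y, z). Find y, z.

1, 0

We need (A - 8I)v = 0.
A - 8I = [[0, 0, 0], [27, -27, 24], [16, -16, 13]].
Row 1: (0)·1 + (0)·y + (0)·z = 0
Row 2: (27)·1 + (-27)·y + (24)·z = 0
Row 3: (16)·1 + (-16)·y + (13)·z = 0
Solving gives y = 1, z = 0.
Check: A·(1, 1, 0) = (8, 8, 0) = 8·(1, 1, 0).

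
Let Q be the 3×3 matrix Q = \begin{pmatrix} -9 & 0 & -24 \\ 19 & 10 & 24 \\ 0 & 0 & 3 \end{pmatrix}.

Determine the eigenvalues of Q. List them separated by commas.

-9, 3, 10

Set up det(μI - Q) = 0.
Cofactor expansion gives p(μ) = μ^3 - 4μ^2 - 87μ + 270.
Try μ = 10: p(10) = 0, so 10 is a root.
Factor out (μ - 10): p(μ) = (μ - 10)·(μ^2 + 6μ - 27).
The quadratic factors as (μ + 9)·(μ - 3).
Eigenvalues: -9, 3, 10.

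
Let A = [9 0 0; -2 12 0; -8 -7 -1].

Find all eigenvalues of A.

-1, 9, 12

A is lower triangular, so its eigenvalues are the diagonal entries.
Diagonal: 9, 12, -1.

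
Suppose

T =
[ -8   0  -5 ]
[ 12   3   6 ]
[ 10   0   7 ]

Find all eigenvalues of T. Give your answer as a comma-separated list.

Set up det(sI - T) = 0.
Cofactor expansion gives p(s) = s^3 - 2s^2 - 9s + 18.
Try s = 2: p(2) = 0, so 2 is a root.
Factor out (s - 2): p(s) = (s - 2)·(s^2 - 9).
The quadratic factors as (s + 3)·(s - 3).
Eigenvalues: -3, 2, 3.

-3, 2, 3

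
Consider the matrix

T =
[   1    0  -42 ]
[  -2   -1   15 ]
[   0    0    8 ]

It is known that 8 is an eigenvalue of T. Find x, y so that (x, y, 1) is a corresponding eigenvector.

-6, 3

We need (T - 8I)v = 0.
T - 8I = [[-7, 0, -42], [-2, -9, 15], [0, 0, 0]].
Row 1: (-7)·x + (0)·y + (-42)·1 = 0
Row 2: (-2)·x + (-9)·y + (15)·1 = 0
Row 3: (0)·x + (0)·y + (0)·1 = 0
Solving gives x = -6, y = 3.
Check: T·(-6, 3, 1) = (-48, 24, 8) = 8·(-6, 3, 1).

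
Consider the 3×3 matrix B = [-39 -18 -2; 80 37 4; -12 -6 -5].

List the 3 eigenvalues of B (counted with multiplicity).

The characteristic polynomial is p(λ) = det(λI - B).
Expanding along the first row, p(λ) = λ^3 + 7λ^2 + 7λ - 15.
Since p(1) = 0, λ = 1 is a root.
Dividing by (λ - 1) leaves λ^2 + 8λ + 15.
The quadratic factors as (λ + 5)·(λ + 3).
Eigenvalues: -5, -3, 1.

-5, -3, 1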